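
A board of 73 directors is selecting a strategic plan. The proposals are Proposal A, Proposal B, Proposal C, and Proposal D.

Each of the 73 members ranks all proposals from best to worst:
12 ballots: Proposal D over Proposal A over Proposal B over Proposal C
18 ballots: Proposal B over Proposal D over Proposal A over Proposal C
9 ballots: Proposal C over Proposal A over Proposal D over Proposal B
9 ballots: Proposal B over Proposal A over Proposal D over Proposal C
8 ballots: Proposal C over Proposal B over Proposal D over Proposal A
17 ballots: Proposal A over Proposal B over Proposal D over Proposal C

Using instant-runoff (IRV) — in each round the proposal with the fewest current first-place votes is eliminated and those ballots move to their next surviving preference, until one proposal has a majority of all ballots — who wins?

Round 1: Proposal A 17, Proposal B 27, Proposal C 17, Proposal D 12. Proposal D eliminated.
Round 2: Proposal A 29, Proposal B 27, Proposal C 17. Proposal C eliminated.
Round 3: Proposal A 38, Proposal B 35. Proposal A has a majority (≥37).

Proposal A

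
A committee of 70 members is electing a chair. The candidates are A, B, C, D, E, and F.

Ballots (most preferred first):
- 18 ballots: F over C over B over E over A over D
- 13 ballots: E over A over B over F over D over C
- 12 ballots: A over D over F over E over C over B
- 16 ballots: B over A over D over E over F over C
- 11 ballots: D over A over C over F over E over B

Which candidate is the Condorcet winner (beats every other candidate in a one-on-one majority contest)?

A vs B: 36–34
A vs C: 52–18
A vs D: 59–11
A vs E: 39–31
A vs F: 52–18
A beats every other candidate.

A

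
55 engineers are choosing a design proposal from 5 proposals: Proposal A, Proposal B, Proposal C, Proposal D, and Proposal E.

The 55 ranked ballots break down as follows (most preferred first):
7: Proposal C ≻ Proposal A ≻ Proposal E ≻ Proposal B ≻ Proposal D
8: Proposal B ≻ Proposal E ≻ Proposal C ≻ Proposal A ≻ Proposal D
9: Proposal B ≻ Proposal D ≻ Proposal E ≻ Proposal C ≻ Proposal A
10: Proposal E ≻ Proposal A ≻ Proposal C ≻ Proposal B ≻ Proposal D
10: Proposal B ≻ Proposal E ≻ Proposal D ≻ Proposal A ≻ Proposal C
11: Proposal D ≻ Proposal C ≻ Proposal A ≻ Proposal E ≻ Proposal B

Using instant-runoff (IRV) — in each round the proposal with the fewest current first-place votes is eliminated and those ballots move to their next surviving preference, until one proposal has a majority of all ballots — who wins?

Round 1: Proposal A 0, Proposal B 27, Proposal C 7, Proposal D 11, Proposal E 10. Proposal A eliminated.
Round 2: Proposal B 27, Proposal C 7, Proposal D 11, Proposal E 10. Proposal C eliminated.
Round 3: Proposal B 27, Proposal D 11, Proposal E 17. Proposal D eliminated.
Round 4: Proposal B 27, Proposal E 28. Proposal E has a majority (≥28).

Proposal E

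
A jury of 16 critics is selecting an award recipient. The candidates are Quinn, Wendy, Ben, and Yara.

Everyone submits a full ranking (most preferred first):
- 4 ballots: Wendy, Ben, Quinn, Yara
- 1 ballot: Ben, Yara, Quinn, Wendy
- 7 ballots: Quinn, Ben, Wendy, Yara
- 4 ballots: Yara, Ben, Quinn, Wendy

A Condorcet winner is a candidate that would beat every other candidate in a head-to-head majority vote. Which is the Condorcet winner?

Ben vs Quinn: 9–7
Ben vs Wendy: 12–4
Ben vs Yara: 12–4
Ben beats every other candidate.

Ben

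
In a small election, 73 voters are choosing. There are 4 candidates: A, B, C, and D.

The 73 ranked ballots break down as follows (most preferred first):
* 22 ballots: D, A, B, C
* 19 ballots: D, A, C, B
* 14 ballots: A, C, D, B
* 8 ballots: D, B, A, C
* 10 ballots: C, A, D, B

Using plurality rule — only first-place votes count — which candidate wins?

First-place votes: A 14, B 0, C 10, D 49.

D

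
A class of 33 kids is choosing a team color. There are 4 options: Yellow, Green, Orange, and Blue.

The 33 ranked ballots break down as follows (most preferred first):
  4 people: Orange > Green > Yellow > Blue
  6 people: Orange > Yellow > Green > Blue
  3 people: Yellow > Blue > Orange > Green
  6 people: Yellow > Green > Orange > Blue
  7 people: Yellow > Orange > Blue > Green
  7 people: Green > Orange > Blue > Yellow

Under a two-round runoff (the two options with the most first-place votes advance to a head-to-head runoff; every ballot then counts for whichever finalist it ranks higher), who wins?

Round 1 first-place votes: Yellow 16, Green 7, Orange 10, Blue 0. Yellow and Orange advance.
Runoff: Yellow is ranked above Orange on 16 ballots, Orange above Yellow on 17.

Orange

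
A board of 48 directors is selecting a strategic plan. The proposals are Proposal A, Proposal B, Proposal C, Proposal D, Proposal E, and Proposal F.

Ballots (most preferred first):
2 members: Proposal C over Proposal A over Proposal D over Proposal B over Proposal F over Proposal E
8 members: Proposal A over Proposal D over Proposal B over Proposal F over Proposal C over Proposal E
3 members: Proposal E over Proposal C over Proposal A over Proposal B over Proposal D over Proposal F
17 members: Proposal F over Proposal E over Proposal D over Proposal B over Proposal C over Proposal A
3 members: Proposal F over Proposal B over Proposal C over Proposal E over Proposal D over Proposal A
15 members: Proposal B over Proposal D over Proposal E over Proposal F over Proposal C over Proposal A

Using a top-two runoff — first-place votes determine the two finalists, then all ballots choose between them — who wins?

Proposal B

Round 1 first-place votes: Proposal A 8, Proposal B 15, Proposal C 2, Proposal D 0, Proposal E 3, Proposal F 20. Proposal F and Proposal B advance.
Runoff: Proposal F is ranked above Proposal B on 20 ballots, Proposal B above Proposal F on 28.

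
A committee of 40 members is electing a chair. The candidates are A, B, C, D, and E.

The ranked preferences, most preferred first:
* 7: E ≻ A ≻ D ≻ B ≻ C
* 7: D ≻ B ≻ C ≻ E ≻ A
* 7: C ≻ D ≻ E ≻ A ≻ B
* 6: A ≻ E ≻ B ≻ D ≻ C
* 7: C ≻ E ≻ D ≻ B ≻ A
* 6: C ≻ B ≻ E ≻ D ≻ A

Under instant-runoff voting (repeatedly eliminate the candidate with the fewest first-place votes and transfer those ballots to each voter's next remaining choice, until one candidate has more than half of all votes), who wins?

C

Round 1: A 6, B 0, C 20, D 7, E 7. B eliminated.
Round 2: A 6, C 20, D 7, E 7. A eliminated.
Round 3: C 20, D 7, E 13. D eliminated.
Round 4: C 27, E 13. C has a majority (≥21).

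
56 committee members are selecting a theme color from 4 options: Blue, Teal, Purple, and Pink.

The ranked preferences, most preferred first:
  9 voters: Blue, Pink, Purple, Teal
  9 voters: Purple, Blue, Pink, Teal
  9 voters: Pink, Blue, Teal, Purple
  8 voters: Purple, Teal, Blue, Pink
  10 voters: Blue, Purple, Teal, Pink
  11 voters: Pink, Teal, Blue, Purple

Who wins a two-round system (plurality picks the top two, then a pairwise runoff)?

Round 1 first-place votes: Blue 19, Teal 0, Purple 17, Pink 20. Pink and Blue advance.
Runoff: Pink is ranked above Blue on 20 ballots, Blue above Pink on 36.

Blue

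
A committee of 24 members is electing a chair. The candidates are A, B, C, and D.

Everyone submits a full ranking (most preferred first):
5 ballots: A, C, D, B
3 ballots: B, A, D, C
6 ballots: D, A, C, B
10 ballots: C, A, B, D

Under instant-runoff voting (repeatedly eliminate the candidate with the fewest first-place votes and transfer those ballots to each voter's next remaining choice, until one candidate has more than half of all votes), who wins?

Round 1: A 5, B 3, C 10, D 6. B eliminated.
Round 2: A 8, C 10, D 6. D eliminated.
Round 3: A 14, C 10. A has a majority (≥13).

A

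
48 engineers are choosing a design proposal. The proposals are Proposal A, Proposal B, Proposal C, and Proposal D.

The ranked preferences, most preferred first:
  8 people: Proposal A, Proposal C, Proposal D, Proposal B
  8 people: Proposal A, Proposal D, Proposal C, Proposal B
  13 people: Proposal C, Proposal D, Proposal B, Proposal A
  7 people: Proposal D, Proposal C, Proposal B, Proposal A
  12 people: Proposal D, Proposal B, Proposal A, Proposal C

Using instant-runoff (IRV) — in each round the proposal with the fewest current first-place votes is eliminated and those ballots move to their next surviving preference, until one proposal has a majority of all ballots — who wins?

Round 1: Proposal A 16, Proposal B 0, Proposal C 13, Proposal D 19. Proposal B eliminated.
Round 2: Proposal A 16, Proposal C 13, Proposal D 19. Proposal C eliminated.
Round 3: Proposal A 16, Proposal D 32. Proposal D has a majority (≥25).

Proposal D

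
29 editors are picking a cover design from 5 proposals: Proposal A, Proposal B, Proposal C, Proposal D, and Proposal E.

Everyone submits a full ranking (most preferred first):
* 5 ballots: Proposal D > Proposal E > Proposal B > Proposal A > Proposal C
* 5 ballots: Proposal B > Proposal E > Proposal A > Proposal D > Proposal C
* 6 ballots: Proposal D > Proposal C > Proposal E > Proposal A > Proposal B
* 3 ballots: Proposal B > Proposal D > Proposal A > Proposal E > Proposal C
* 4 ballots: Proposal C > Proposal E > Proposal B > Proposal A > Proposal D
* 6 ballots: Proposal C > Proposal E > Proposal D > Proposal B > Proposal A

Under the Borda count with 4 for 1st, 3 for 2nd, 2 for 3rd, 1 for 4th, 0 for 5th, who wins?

Proposal E

Proposal A: 5×1 + 5×2 + 6×1 + 3×2 + 4×1 + 6×0 = 31
Proposal B: 5×2 + 5×4 + 6×0 + 3×4 + 4×2 + 6×1 = 56
Proposal C: 5×0 + 5×0 + 6×3 + 3×0 + 4×4 + 6×4 = 58
Proposal D: 5×4 + 5×1 + 6×4 + 3×3 + 4×0 + 6×2 = 70
Proposal E: 5×3 + 5×3 + 6×2 + 3×1 + 4×3 + 6×3 = 75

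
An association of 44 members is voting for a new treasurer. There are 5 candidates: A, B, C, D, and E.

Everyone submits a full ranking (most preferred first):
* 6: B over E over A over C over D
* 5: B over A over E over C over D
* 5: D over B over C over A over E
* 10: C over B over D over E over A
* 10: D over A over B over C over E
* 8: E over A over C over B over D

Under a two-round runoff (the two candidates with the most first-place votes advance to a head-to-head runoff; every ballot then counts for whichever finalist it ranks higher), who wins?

B

Round 1 first-place votes: A 0, B 11, C 10, D 15, E 8. D and B advance.
Runoff: D is ranked above B on 15 ballots, B above D on 29.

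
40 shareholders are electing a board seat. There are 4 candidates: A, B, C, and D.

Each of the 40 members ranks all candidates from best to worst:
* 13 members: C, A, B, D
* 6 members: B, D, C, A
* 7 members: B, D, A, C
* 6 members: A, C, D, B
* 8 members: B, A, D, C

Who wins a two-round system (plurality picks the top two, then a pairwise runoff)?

B

Round 1 first-place votes: A 6, B 21, C 13, D 0. B and C advance.
Runoff: B is ranked above C on 21 ballots, C above B on 19.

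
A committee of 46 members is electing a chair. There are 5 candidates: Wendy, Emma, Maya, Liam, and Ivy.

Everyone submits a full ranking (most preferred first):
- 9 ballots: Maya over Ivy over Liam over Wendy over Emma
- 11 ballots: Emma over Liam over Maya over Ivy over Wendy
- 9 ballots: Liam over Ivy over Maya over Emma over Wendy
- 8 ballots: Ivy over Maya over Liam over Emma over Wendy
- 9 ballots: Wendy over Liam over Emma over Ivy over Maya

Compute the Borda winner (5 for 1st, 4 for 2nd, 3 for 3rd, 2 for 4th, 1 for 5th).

Wendy: 9×2 + 11×1 + 9×1 + 8×1 + 9×5 = 91
Emma: 9×1 + 11×5 + 9×2 + 8×2 + 9×3 = 125
Maya: 9×5 + 11×3 + 9×3 + 8×4 + 9×1 = 146
Liam: 9×3 + 11×4 + 9×5 + 8×3 + 9×4 = 176
Ivy: 9×4 + 11×2 + 9×4 + 8×5 + 9×2 = 152

Liam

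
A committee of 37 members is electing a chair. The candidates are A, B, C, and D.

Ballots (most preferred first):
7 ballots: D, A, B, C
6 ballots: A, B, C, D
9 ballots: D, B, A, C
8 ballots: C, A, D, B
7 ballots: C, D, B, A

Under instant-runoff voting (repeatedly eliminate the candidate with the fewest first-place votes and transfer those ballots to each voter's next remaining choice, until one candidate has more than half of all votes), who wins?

C

Round 1: A 6, B 0, C 15, D 16. B eliminated.
Round 2: A 6, C 15, D 16. A eliminated.
Round 3: C 21, D 16. C has a majority (≥19).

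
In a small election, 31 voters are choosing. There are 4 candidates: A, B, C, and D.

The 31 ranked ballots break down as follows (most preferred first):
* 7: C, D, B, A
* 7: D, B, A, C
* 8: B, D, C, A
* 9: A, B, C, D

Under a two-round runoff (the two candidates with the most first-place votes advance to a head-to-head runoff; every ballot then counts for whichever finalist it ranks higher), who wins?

B

Round 1 first-place votes: A 9, B 8, C 7, D 7. A and B advance.
Runoff: A is ranked above B on 9 ballots, B above A on 22.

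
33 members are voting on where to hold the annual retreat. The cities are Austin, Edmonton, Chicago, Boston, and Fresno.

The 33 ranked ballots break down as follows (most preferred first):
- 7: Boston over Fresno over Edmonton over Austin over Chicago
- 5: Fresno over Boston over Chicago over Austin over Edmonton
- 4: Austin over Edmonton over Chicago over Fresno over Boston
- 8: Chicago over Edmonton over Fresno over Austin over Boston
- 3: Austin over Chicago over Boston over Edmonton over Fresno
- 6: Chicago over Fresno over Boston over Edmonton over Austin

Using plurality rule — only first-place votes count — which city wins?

Chicago

First-place votes: Austin 7, Edmonton 0, Chicago 14, Boston 7, Fresno 5.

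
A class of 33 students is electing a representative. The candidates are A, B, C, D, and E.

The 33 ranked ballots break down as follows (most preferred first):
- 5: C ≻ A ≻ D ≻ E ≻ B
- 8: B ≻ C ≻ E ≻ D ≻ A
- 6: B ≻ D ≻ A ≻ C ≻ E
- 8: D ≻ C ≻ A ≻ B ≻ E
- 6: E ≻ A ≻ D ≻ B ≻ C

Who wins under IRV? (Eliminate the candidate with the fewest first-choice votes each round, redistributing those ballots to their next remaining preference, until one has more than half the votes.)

D

Round 1: A 0, B 14, C 5, D 8, E 6. A eliminated.
Round 2: B 14, C 5, D 8, E 6. C eliminated.
Round 3: B 14, D 13, E 6. E eliminated.
Round 4: B 14, D 19. D has a majority (≥17).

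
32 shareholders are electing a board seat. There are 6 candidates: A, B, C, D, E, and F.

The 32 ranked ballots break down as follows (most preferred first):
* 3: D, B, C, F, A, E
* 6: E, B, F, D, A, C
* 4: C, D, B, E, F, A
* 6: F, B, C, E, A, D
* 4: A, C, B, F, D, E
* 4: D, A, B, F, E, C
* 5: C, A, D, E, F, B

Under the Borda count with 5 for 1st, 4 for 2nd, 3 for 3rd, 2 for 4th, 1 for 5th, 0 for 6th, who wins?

A: 3×1 + 6×1 + 4×0 + 6×1 + 4×5 + 4×4 + 5×4 = 71
B: 3×4 + 6×4 + 4×3 + 6×4 + 4×3 + 4×3 + 5×0 = 96
C: 3×3 + 6×0 + 4×5 + 6×3 + 4×4 + 4×0 + 5×5 = 88
D: 3×5 + 6×2 + 4×4 + 6×0 + 4×1 + 4×5 + 5×3 = 82
E: 3×0 + 6×5 + 4×2 + 6×2 + 4×0 + 4×1 + 5×2 = 64
F: 3×2 + 6×3 + 4×1 + 6×5 + 4×2 + 4×2 + 5×1 = 79

B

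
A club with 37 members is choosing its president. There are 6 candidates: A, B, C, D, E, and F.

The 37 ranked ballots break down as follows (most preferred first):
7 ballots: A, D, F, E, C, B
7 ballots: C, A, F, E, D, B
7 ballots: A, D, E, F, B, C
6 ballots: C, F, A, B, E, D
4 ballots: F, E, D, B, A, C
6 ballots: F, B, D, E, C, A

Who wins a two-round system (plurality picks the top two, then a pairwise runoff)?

C

Round 1 first-place votes: A 14, B 0, C 13, D 0, E 0, F 10. A and C advance.
Runoff: A is ranked above C on 18 ballots, C above A on 19.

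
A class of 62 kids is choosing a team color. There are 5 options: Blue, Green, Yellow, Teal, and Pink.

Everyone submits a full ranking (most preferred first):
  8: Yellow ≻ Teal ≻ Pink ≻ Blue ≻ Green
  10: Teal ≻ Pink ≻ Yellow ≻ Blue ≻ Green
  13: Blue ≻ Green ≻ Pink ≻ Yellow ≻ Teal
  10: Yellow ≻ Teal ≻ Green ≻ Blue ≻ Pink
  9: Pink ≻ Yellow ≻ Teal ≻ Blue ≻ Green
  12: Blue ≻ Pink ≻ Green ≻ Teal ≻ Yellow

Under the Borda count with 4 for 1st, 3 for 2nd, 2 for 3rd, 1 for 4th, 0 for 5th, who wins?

Pink

Blue: 8×1 + 10×1 + 13×4 + 10×1 + 9×1 + 12×4 = 137
Green: 8×0 + 10×0 + 13×3 + 10×2 + 9×0 + 12×2 = 83
Yellow: 8×4 + 10×2 + 13×1 + 10×4 + 9×3 + 12×0 = 132
Teal: 8×3 + 10×4 + 13×0 + 10×3 + 9×2 + 12×1 = 124
Pink: 8×2 + 10×3 + 13×2 + 10×0 + 9×4 + 12×3 = 144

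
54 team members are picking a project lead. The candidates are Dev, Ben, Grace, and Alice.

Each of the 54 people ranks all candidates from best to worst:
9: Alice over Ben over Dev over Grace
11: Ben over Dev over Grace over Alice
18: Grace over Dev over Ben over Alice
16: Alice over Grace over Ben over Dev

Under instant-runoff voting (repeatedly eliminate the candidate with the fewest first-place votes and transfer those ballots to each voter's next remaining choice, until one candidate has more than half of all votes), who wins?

Round 1: Dev 0, Ben 11, Grace 18, Alice 25. Dev eliminated.
Round 2: Ben 11, Grace 18, Alice 25. Ben eliminated.
Round 3: Grace 29, Alice 25. Grace has a majority (≥28).

Grace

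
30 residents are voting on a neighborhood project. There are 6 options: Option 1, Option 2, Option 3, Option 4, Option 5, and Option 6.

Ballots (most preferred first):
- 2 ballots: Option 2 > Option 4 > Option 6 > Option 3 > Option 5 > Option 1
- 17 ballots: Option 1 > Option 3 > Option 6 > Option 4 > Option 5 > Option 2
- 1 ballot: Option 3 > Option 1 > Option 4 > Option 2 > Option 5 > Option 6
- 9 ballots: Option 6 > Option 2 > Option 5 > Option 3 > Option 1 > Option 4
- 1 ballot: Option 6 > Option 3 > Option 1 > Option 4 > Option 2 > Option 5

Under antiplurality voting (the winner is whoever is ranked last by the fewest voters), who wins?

Last-place votes: Option 1 2, Option 2 17, Option 3 0, Option 4 9, Option 5 1, Option 6 1.

Option 3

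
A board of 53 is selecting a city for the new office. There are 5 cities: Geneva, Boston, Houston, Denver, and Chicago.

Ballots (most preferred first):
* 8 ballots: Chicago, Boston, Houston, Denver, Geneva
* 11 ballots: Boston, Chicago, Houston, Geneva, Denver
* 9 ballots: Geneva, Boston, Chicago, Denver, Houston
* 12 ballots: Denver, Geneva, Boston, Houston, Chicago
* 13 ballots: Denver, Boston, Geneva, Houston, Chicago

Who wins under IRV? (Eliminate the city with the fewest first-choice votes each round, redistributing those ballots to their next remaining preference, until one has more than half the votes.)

Boston

Round 1: Geneva 9, Boston 11, Houston 0, Denver 25, Chicago 8. Houston eliminated.
Round 2: Geneva 9, Boston 11, Denver 25, Chicago 8. Chicago eliminated.
Round 3: Geneva 9, Boston 19, Denver 25. Geneva eliminated.
Round 4: Boston 28, Denver 25. Boston has a majority (≥27).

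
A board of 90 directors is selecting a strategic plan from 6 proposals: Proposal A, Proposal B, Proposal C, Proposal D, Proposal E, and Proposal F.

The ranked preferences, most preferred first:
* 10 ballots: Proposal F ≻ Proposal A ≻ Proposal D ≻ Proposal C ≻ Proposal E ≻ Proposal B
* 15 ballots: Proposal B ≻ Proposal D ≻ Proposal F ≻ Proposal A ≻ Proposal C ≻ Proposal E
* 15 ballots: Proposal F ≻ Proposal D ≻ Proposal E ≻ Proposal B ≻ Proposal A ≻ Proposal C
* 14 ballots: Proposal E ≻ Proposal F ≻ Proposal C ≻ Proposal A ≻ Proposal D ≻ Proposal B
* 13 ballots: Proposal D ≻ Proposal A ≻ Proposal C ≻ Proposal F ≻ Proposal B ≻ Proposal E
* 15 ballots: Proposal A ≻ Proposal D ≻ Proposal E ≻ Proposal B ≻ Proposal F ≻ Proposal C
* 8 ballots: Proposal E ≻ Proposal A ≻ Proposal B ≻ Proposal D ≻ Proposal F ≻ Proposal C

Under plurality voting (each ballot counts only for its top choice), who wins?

Proposal F

First-place votes: Proposal A 15, Proposal B 15, Proposal C 0, Proposal D 13, Proposal E 22, Proposal F 25.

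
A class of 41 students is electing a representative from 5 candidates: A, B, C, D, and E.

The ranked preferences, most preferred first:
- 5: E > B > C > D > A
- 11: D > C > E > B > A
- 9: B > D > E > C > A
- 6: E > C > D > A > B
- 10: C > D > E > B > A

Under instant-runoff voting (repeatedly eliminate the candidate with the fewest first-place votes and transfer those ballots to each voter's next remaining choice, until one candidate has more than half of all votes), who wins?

Round 1: A 0, B 9, C 10, D 11, E 11. A eliminated.
Round 2: B 9, C 10, D 11, E 11. B eliminated.
Round 3: C 10, D 20, E 11. C eliminated.
Round 4: D 30, E 11. D has a majority (≥21).

D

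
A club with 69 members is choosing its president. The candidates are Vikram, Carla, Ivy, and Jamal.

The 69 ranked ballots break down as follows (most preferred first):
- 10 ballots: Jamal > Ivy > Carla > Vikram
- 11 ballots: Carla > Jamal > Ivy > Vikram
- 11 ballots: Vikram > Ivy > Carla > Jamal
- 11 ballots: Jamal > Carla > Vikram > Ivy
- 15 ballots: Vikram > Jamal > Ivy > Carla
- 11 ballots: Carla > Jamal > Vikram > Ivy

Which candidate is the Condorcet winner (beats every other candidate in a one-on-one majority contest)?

Jamal

Jamal vs Vikram: 43–26
Jamal vs Carla: 36–33
Jamal vs Ivy: 58–11
Jamal beats every other candidate.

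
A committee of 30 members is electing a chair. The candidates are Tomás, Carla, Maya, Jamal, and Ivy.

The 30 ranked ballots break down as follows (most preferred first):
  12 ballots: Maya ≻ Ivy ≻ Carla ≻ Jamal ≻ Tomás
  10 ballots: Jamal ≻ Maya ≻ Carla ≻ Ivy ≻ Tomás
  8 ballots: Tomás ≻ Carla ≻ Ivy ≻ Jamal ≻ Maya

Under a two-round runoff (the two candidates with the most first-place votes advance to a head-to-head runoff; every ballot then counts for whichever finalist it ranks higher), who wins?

Jamal

Round 1 first-place votes: Tomás 8, Carla 0, Maya 12, Jamal 10, Ivy 0. Maya and Jamal advance.
Runoff: Maya is ranked above Jamal on 12 ballots, Jamal above Maya on 18.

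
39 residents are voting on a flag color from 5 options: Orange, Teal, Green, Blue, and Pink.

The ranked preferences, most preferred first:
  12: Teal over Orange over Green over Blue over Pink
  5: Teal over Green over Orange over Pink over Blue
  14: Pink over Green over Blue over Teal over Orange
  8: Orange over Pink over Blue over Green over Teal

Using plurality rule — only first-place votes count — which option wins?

Teal

First-place votes: Orange 8, Teal 17, Green 0, Blue 0, Pink 14.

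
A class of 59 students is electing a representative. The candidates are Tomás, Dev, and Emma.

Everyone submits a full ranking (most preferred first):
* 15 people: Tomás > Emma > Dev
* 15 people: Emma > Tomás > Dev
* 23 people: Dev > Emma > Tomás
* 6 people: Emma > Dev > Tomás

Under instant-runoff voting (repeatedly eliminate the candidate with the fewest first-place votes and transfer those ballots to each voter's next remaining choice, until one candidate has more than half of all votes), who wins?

Round 1: Tomás 15, Dev 23, Emma 21. Tomás eliminated.
Round 2: Dev 23, Emma 36. Emma has a majority (≥30).

Emma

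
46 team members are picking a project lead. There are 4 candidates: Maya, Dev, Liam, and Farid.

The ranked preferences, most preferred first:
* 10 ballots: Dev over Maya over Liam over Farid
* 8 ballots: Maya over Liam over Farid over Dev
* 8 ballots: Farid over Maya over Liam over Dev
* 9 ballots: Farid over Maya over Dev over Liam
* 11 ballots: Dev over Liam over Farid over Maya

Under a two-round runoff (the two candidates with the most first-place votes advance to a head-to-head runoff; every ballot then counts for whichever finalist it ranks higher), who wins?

Round 1 first-place votes: Maya 8, Dev 21, Liam 0, Farid 17. Dev and Farid advance.
Runoff: Dev is ranked above Farid on 21 ballots, Farid above Dev on 25.

Farid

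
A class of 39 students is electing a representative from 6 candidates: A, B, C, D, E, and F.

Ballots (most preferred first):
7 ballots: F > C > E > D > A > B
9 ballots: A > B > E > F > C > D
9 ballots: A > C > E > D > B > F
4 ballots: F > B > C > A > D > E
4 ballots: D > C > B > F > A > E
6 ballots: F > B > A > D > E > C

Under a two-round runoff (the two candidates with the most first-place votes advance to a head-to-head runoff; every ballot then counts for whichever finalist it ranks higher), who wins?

F

Round 1 first-place votes: A 18, B 0, C 0, D 4, E 0, F 17. A and F advance.
Runoff: A is ranked above F on 18 ballots, F above A on 21.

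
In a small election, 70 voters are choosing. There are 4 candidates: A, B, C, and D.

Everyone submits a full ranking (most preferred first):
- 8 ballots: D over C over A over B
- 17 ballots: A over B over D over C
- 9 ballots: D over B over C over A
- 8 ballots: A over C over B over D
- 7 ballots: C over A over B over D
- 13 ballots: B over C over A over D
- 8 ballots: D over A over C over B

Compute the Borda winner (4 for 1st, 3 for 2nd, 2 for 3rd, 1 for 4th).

A: 8×2 + 17×4 + 9×1 + 8×4 + 7×3 + 13×2 + 8×3 = 196
B: 8×1 + 17×3 + 9×3 + 8×2 + 7×2 + 13×4 + 8×1 = 176
C: 8×3 + 17×1 + 9×2 + 8×3 + 7×4 + 13×3 + 8×2 = 166
D: 8×4 + 17×2 + 9×4 + 8×1 + 7×1 + 13×1 + 8×4 = 162

A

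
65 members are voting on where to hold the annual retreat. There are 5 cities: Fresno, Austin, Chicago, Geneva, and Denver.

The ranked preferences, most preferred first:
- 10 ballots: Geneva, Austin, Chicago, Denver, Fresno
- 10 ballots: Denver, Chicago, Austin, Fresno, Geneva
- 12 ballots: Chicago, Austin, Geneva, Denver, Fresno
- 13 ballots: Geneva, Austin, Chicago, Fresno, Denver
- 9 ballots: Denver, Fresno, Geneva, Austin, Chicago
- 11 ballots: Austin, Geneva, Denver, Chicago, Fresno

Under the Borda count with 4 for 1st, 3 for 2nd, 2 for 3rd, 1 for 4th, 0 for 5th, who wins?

Austin

Fresno: 10×0 + 10×1 + 12×0 + 13×1 + 9×3 + 11×0 = 50
Austin: 10×3 + 10×2 + 12×3 + 13×3 + 9×1 + 11×4 = 178
Chicago: 10×2 + 10×3 + 12×4 + 13×2 + 9×0 + 11×1 = 135
Geneva: 10×4 + 10×0 + 12×2 + 13×4 + 9×2 + 11×3 = 167
Denver: 10×1 + 10×4 + 12×1 + 13×0 + 9×4 + 11×2 = 120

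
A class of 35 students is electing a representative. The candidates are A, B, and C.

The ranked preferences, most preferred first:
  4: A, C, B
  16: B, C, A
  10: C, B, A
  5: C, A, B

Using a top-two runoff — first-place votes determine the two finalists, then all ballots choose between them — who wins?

C

Round 1 first-place votes: A 4, B 16, C 15. B and C advance.
Runoff: B is ranked above C on 16 ballots, C above B on 19.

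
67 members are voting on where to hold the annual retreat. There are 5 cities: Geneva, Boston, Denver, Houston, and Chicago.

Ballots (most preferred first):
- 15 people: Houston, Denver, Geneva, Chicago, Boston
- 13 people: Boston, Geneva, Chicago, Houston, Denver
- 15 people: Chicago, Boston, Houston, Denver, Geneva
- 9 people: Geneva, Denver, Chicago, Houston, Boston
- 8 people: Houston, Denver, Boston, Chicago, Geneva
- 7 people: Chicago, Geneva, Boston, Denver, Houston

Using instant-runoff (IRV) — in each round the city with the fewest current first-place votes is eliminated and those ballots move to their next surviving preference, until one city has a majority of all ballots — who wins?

Chicago

Round 1: Geneva 9, Boston 13, Denver 0, Houston 23, Chicago 22. Denver eliminated.
Round 2: Geneva 9, Boston 13, Houston 23, Chicago 22. Geneva eliminated.
Round 3: Boston 13, Houston 23, Chicago 31. Boston eliminated.
Round 4: Houston 23, Chicago 44. Chicago has a majority (≥34).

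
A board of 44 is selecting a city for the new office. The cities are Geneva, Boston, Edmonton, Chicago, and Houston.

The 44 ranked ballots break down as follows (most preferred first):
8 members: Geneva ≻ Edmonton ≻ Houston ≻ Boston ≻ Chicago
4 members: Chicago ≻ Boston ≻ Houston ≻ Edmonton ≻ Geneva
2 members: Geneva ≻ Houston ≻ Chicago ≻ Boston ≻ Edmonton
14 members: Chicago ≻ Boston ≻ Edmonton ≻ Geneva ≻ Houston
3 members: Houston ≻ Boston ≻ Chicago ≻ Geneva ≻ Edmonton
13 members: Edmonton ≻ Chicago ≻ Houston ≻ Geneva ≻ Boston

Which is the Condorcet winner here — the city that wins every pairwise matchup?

Chicago

Chicago vs Geneva: 34–10
Chicago vs Boston: 33–11
Chicago vs Edmonton: 23–21
Chicago vs Houston: 31–13
Chicago beats every other city.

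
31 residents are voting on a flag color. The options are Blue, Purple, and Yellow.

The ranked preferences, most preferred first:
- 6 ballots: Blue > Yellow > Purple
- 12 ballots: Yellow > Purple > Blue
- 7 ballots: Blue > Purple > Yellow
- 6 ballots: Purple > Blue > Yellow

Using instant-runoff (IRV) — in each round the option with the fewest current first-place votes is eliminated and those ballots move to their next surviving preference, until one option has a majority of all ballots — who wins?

Round 1: Blue 13, Purple 6, Yellow 12. Purple eliminated.
Round 2: Blue 19, Yellow 12. Blue has a majority (≥16).

Blue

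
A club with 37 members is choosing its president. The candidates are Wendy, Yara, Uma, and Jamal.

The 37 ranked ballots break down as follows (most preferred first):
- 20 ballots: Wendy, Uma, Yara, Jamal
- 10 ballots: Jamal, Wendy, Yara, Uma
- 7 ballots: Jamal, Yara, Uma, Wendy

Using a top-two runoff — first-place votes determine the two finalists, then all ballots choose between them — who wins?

Wendy

Round 1 first-place votes: Wendy 20, Yara 0, Uma 0, Jamal 17. Wendy and Jamal advance.
Runoff: Wendy is ranked above Jamal on 20 ballots, Jamal above Wendy on 17.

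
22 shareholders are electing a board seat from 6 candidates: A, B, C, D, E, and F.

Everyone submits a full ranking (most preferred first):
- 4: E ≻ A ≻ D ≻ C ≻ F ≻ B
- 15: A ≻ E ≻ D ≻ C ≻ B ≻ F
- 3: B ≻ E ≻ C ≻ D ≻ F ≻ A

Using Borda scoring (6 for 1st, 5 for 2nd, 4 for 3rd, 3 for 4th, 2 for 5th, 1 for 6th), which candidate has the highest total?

E

A: 4×5 + 15×6 + 3×1 = 113
B: 4×1 + 15×2 + 3×6 = 52
C: 4×3 + 15×3 + 3×4 = 69
D: 4×4 + 15×4 + 3×3 = 85
E: 4×6 + 15×5 + 3×5 = 114
F: 4×2 + 15×1 + 3×2 = 29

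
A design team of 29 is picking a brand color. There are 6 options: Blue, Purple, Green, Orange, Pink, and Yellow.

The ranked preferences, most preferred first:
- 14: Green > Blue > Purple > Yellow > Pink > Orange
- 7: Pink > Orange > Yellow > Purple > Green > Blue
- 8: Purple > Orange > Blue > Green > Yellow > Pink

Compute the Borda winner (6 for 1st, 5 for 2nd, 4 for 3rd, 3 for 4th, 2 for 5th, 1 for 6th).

Purple

Blue: 14×5 + 7×1 + 8×4 = 109
Purple: 14×4 + 7×3 + 8×6 = 125
Green: 14×6 + 7×2 + 8×3 = 122
Orange: 14×1 + 7×5 + 8×5 = 89
Pink: 14×2 + 7×6 + 8×1 = 78
Yellow: 14×3 + 7×4 + 8×2 = 86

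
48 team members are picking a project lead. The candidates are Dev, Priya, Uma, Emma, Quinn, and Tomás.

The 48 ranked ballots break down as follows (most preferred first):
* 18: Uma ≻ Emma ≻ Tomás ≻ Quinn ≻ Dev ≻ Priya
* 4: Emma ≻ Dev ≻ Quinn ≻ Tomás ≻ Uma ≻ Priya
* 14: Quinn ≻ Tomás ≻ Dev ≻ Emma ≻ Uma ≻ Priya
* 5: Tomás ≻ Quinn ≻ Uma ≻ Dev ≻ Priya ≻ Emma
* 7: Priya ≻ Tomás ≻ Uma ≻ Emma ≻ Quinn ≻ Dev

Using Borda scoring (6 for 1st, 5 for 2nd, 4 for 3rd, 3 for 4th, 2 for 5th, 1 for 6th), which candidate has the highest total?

Tomás

Dev: 18×2 + 4×5 + 14×4 + 5×3 + 7×1 = 134
Priya: 18×1 + 4×1 + 14×1 + 5×2 + 7×6 = 88
Uma: 18×6 + 4×2 + 14×2 + 5×4 + 7×4 = 192
Emma: 18×5 + 4×6 + 14×3 + 5×1 + 7×3 = 182
Quinn: 18×3 + 4×4 + 14×6 + 5×5 + 7×2 = 193
Tomás: 18×4 + 4×3 + 14×5 + 5×6 + 7×5 = 219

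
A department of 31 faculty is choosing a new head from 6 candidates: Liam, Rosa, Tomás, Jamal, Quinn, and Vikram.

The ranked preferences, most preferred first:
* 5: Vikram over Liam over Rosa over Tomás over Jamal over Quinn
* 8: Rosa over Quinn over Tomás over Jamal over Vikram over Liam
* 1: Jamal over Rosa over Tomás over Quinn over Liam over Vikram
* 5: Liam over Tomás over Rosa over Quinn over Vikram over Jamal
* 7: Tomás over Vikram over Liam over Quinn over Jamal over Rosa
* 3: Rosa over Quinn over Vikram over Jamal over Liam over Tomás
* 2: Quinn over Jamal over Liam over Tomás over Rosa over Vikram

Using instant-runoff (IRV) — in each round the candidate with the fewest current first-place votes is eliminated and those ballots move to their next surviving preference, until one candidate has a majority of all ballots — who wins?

Round 1: Liam 5, Rosa 11, Tomás 7, Jamal 1, Quinn 2, Vikram 5. Jamal eliminated.
Round 2: Liam 5, Rosa 12, Tomás 7, Quinn 2, Vikram 5. Quinn eliminated.
Round 3: Liam 7, Rosa 12, Tomás 7, Vikram 5. Vikram eliminated.
Round 4: Liam 12, Rosa 12, Tomás 7. Tomás eliminated.
Round 5: Liam 19, Rosa 12. Liam has a majority (≥16).

Liam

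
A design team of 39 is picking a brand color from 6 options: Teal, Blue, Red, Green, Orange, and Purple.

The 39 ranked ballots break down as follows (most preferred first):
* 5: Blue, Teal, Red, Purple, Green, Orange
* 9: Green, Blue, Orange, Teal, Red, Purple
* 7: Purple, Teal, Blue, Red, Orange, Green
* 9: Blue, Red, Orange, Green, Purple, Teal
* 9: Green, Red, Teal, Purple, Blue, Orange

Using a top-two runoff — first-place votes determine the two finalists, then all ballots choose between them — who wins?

Round 1 first-place votes: Teal 0, Blue 14, Red 0, Green 18, Orange 0, Purple 7. Green and Blue advance.
Runoff: Green is ranked above Blue on 18 ballots, Blue above Green on 21.

Blue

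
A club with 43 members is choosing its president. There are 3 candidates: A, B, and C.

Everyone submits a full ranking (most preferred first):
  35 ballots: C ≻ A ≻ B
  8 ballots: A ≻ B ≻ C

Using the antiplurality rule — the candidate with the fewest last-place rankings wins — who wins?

A

Last-place votes: A 0, B 35, C 8.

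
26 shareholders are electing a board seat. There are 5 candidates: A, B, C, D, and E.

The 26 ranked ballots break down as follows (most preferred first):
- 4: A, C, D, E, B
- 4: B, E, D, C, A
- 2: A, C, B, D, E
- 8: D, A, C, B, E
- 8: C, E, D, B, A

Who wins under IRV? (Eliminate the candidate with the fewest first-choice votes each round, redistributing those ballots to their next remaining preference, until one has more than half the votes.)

C

Round 1: A 6, B 4, C 8, D 8, E 0. E eliminated.
Round 2: A 6, B 4, C 8, D 8. B eliminated.
Round 3: A 6, C 8, D 12. A eliminated.
Round 4: C 14, D 12. C has a majority (≥14).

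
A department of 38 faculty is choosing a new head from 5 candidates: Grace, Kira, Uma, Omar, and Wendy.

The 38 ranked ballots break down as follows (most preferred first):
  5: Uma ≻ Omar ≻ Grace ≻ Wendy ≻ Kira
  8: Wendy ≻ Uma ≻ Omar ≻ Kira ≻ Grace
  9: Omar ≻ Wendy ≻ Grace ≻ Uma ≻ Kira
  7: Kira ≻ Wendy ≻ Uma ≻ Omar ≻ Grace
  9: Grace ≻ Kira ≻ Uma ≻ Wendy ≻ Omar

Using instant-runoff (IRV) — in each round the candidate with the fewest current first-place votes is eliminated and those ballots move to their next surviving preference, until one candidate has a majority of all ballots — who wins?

Round 1: Grace 9, Kira 7, Uma 5, Omar 9, Wendy 8. Uma eliminated.
Round 2: Grace 9, Kira 7, Omar 14, Wendy 8. Kira eliminated.
Round 3: Grace 9, Omar 14, Wendy 15. Grace eliminated.
Round 4: Omar 14, Wendy 24. Wendy has a majority (≥20).

Wendy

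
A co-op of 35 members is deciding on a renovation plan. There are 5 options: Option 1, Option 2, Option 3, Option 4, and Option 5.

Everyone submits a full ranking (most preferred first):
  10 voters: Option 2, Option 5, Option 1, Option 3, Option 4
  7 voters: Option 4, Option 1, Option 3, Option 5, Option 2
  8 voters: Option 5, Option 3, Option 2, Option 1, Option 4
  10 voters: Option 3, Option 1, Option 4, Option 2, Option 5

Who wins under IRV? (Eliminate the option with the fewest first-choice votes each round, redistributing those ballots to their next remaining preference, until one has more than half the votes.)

Round 1: Option 1 0, Option 2 10, Option 3 10, Option 4 7, Option 5 8. Option 1 eliminated.
Round 2: Option 2 10, Option 3 10, Option 4 7, Option 5 8. Option 4 eliminated.
Round 3: Option 2 10, Option 3 17, Option 5 8. Option 5 eliminated.
Round 4: Option 2 10, Option 3 25. Option 3 has a majority (≥18).

Option 3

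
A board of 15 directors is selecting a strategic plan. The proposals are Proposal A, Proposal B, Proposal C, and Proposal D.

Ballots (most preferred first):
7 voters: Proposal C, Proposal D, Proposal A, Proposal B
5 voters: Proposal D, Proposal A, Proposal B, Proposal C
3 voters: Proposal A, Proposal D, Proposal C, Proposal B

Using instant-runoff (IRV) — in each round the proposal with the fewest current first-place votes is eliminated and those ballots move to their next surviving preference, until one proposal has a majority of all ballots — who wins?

Proposal D

Round 1: Proposal A 3, Proposal B 0, Proposal C 7, Proposal D 5. Proposal B eliminated.
Round 2: Proposal A 3, Proposal C 7, Proposal D 5. Proposal A eliminated.
Round 3: Proposal C 7, Proposal D 8. Proposal D has a majority (≥8).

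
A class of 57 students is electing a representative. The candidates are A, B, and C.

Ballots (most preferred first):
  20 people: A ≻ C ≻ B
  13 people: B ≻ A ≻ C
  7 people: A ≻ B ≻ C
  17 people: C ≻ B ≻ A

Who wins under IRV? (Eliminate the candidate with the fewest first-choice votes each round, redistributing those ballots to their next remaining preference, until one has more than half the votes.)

A

Round 1: A 27, B 13, C 17. B eliminated.
Round 2: A 40, C 17. A has a majority (≥29).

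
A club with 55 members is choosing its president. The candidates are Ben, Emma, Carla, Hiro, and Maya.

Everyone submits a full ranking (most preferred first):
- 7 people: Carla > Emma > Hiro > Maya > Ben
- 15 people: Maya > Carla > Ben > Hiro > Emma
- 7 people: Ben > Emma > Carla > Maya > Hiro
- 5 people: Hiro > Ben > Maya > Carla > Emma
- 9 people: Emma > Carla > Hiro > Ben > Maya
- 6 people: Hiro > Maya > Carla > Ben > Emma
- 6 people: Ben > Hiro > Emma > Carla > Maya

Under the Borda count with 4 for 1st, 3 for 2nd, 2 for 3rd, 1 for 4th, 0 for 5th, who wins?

Carla

Ben: 7×0 + 15×2 + 7×4 + 5×3 + 9×1 + 6×1 + 6×4 = 112
Emma: 7×3 + 15×0 + 7×3 + 5×0 + 9×4 + 6×0 + 6×2 = 90
Carla: 7×4 + 15×3 + 7×2 + 5×1 + 9×3 + 6×2 + 6×1 = 137
Hiro: 7×2 + 15×1 + 7×0 + 5×4 + 9×2 + 6×4 + 6×3 = 109
Maya: 7×1 + 15×4 + 7×1 + 5×2 + 9×0 + 6×3 + 6×0 = 102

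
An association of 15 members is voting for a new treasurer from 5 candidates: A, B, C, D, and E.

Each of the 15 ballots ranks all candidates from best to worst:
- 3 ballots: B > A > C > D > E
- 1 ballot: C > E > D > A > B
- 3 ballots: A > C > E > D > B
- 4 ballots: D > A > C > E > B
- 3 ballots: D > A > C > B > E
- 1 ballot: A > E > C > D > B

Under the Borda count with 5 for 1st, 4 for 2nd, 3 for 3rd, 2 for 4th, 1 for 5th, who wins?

A: 3×4 + 1×2 + 3×5 + 4×4 + 3×4 + 1×5 = 62
B: 3×5 + 1×1 + 3×1 + 4×1 + 3×2 + 1×1 = 30
C: 3×3 + 1×5 + 3×4 + 4×3 + 3×3 + 1×3 = 50
D: 3×2 + 1×3 + 3×2 + 4×5 + 3×5 + 1×2 = 52
E: 3×1 + 1×4 + 3×3 + 4×2 + 3×1 + 1×4 = 31

A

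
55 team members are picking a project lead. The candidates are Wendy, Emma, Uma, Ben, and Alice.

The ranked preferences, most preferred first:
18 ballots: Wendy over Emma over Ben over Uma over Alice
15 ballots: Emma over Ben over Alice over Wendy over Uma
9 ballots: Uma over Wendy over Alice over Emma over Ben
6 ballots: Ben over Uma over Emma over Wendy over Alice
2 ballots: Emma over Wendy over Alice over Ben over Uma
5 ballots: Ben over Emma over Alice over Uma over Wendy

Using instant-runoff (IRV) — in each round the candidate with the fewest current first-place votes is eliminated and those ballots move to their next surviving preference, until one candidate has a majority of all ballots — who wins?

Emma

Round 1: Wendy 18, Emma 17, Uma 9, Ben 11, Alice 0. Alice eliminated.
Round 2: Wendy 18, Emma 17, Uma 9, Ben 11. Uma eliminated.
Round 3: Wendy 27, Emma 17, Ben 11. Ben eliminated.
Round 4: Wendy 27, Emma 28. Emma has a majority (≥28).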